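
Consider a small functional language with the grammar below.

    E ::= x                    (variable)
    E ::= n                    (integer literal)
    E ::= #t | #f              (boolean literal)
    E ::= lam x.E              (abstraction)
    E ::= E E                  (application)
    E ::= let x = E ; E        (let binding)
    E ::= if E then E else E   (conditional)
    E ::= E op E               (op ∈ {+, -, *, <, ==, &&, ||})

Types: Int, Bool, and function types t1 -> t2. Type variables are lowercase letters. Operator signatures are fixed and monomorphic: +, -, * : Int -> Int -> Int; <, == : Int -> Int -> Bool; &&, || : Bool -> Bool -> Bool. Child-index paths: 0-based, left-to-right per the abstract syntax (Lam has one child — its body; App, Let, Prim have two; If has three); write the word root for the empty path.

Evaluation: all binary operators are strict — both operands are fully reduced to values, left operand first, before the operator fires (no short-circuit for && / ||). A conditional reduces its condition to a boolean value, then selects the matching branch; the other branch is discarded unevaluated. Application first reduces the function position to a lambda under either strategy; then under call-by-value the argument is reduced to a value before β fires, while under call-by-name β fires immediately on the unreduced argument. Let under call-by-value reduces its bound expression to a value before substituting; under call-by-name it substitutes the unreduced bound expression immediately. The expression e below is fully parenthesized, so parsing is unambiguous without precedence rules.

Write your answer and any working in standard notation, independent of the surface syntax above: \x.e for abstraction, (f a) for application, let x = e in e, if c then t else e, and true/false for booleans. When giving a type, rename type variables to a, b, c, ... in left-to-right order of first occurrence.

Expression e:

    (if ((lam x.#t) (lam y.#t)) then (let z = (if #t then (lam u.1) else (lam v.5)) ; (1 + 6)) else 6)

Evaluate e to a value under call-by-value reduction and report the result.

Trace:
step 0: (if ((\x.true) (\y.true)) then (let z = (if true then (\u.1) else (\v.5)) in (1 + 6)) else 6)
step 1: [beta@0] (if true then (let z = (if true then (\u.1) else (\v.5)) in (1 + 6)) else 6)
step 2: [if@root] (let z = (if true then (\u.1) else (\v.5)) in (1 + 6))
step 3: [if@0] (let z = (\u.1) in (1 + 6))
step 4: [let@root] (1 + 6)
step 5: [delta@root] 7

Answer: 7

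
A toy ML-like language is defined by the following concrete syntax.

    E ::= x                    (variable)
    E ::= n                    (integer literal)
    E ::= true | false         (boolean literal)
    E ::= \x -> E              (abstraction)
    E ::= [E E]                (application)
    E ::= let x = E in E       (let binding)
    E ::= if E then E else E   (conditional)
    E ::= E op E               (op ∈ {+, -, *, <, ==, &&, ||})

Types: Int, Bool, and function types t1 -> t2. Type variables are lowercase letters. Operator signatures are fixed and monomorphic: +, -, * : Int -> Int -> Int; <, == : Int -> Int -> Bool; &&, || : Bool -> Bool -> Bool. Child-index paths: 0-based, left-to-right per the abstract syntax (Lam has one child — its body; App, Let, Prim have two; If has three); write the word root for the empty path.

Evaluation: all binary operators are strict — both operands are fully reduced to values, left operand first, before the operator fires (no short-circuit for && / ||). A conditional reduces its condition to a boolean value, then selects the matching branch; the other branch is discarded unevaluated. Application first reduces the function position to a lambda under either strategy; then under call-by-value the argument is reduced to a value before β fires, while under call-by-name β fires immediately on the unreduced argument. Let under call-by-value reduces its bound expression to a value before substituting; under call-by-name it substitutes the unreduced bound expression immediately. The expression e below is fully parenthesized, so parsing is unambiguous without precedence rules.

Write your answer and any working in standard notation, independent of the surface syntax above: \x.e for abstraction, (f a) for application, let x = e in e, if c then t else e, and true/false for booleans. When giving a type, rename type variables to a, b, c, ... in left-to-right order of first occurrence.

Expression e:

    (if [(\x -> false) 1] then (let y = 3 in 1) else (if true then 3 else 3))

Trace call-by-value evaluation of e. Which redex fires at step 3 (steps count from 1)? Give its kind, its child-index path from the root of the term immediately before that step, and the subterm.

Answer: if at root : (if true then 3 else 3)

Derivation:
step 0: (if ((\x.false) 1) then (let y = 3 in 1) else (if true then 3 else 3))
step 1: [beta@0] (if false then (let y = 3 in 1) else (if true then 3 else 3))
step 2: [if@root] (if true then 3 else 3)
step 3: [if@root] 3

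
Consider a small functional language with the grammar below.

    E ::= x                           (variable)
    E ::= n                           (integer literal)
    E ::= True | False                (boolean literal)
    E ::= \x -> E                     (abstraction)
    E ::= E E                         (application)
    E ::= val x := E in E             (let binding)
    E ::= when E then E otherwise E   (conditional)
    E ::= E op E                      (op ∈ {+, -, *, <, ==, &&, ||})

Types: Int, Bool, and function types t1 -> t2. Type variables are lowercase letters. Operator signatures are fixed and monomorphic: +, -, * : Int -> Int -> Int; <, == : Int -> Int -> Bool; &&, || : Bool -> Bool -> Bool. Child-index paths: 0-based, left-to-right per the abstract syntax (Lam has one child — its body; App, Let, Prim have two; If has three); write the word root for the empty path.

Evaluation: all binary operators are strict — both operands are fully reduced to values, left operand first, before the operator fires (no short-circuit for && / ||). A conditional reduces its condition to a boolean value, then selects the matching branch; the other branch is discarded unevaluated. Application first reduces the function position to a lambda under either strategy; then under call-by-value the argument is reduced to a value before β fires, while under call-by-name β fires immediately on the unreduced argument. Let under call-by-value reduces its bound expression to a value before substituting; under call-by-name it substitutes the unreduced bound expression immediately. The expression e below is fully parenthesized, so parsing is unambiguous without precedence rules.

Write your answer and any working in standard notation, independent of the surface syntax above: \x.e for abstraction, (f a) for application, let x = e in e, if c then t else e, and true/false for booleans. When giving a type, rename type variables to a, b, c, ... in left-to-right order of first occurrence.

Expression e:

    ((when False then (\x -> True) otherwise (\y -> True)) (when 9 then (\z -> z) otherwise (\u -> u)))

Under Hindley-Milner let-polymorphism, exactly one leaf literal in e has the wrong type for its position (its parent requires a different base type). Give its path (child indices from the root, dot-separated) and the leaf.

Answer: 1.0 : 9

Trace:
  unify Bool ~ Bool
\x._ : a -> Bool
\y._ : b -> Bool
  unify a -> Bool ~ b -> Bool
  unify a ~ b
  unify Bool ~ Bool
  unify Int ~ Bool
  FAIL: mismatch Int ~ Bool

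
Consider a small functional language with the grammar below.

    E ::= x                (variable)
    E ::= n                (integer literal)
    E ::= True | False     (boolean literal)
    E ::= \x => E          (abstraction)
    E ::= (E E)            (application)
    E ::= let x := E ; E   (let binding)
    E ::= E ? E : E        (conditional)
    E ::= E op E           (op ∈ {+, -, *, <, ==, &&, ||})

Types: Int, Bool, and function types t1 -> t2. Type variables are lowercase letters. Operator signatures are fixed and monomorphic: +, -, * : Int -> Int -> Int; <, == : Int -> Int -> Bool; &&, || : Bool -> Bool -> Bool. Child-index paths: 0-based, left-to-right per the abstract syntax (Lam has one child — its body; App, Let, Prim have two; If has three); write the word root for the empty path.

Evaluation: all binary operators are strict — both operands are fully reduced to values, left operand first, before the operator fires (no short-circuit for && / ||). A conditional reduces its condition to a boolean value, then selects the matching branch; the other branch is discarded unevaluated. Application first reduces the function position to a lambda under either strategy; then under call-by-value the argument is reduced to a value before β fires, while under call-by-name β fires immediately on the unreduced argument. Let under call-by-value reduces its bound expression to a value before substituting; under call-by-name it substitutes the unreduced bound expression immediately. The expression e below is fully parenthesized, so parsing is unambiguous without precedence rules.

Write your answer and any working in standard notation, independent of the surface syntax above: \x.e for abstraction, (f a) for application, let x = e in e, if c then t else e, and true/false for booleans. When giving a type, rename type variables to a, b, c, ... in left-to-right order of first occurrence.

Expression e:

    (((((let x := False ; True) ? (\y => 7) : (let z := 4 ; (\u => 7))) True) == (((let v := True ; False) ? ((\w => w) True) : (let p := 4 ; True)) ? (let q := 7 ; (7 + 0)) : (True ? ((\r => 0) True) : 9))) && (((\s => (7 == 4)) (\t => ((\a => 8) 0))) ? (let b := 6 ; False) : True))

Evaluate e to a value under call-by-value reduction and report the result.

Answer: true

Working:
step 0: ((((if (let x = false in true) then (\y.7) else (let z = 4 in (\u.7))) true) == (if (if (let v = true in false) then ((\w.w) true) else (let p = 4 in true)) then (let q = 7 in (7 + 0)) else (if true then ((\r.0) true) else 9))) && (if ((\s.(7 == 4)) (\t.((\a.8) 0))) then (let b = 6 in false) else true))
step 1: [let@0.0.0.0] ((((if true then (\y.7) else (let z = 4 in (\u.7))) true) == (if (if (let v = true in false) then ((\w.w) true) else (let p = 4 in true)) then (let q = 7 in (7 + 0)) else (if true then ((\r.0) true) else 9))) && (if ((\s.(7 == 4)) (\t.((\a.8) 0))) then (let b = 6 in false) else true))
step 2: [if@0.0.0] ((((\y.7) true) == (if (if (let v = true in false) then ((\w.w) true) else (let p = 4 in true)) then (let q = 7 in (7 + 0)) else (if true then ((\r.0) true) else 9))) && (if ((\s.(7 == 4)) (\t.((\a.8) 0))) then (let b = 6 in false) else true))
step 3: [beta@0.0] ((7 == (if (if (let v = true in false) then ((\w.w) true) else (let p = 4 in true)) then (let q = 7 in (7 + 0)) else (if true then ((\r.0) true) else 9))) && (if ((\s.(7 == 4)) (\t.((\a.8) 0))) then (let b = 6 in false) else true))
step 4: [let@0.1.0.0] ((7 == (if (if false then ((\w.w) true) else (let p = 4 in true)) then (let q = 7 in (7 + 0)) else (if true then ((\r.0) true) else 9))) && (if ((\s.(7 == 4)) (\t.((\a.8) 0))) then (let b = 6 in false) else true))
step 5: [if@0.1.0] ((7 == (if (let p = 4 in true) then (let q = 7 in (7 + 0)) else (if true then ((\r.0) true) else 9))) && (if ((\s.(7 == 4)) (\t.((\a.8) 0))) then (let b = 6 in false) else true))
step 6: [let@0.1.0] ((7 == (if true then (let q = 7 in (7 + 0)) else (if true then ((\r.0) true) else 9))) && (if ((\s.(7 == 4)) (\t.((\a.8) 0))) then (let b = 6 in false) else true))
step 7: [if@0.1] ((7 == (let q = 7 in (7 + 0))) && (if ((\s.(7 == 4)) (\t.((\a.8) 0))) then (let b = 6 in false) else true))
step 8: [let@0.1] ((7 == (7 + 0)) && (if ((\s.(7 == 4)) (\t.((\a.8) 0))) then (let b = 6 in false) else true))
step 9: [delta@0.1] ((7 == 7) && (if ((\s.(7 == 4)) (\t.((\a.8) 0))) then (let b = 6 in false) else true))
step 10: [delta@0] (true && (if ((\s.(7 == 4)) (\t.((\a.8) 0))) then (let b = 6 in false) else true))
step 11: [beta@1.0] (true && (if (7 == 4) then (let b = 6 in false) else true))
step 12: [delta@1.0] (true && (if false then (let b = 6 in false) else true))
step 13: [if@1] (true && true)
step 14: [delta@root] true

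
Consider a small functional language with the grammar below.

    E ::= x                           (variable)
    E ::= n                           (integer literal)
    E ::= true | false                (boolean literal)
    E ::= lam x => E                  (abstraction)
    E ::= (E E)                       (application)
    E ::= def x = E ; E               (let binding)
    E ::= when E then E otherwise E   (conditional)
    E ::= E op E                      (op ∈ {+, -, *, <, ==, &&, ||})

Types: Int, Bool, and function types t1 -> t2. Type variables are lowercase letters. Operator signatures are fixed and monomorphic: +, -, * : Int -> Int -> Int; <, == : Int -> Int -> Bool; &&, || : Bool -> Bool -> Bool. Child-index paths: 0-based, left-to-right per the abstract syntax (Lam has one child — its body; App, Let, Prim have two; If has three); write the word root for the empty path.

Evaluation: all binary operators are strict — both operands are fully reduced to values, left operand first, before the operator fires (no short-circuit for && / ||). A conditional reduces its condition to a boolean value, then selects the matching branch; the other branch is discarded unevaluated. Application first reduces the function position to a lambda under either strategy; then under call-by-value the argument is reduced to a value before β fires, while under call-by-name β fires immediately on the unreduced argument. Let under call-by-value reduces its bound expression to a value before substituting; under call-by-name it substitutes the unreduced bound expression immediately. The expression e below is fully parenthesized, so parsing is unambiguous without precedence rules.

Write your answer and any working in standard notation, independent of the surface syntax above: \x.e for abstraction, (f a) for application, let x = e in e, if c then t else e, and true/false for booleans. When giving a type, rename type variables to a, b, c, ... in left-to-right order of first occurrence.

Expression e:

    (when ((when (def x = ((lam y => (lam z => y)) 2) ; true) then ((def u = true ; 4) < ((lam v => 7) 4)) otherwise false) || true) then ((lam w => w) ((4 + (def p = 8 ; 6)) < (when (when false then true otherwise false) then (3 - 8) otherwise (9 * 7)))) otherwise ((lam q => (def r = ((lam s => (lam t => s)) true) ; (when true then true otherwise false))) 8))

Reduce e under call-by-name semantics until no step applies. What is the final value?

Answer: true

Working:
step 0: (if ((if (let x = ((\y.(\z.y)) 2) in true) then ((let u = true in 4) < ((\v.7) 4)) else false) || true) then ((\w.w) ((4 + (let p = 8 in 6)) < (if (if false then true else false) then (3 - 8) else (9 * 7)))) else ((\q.(let r = ((\s.(\t.s)) true) in (if true then true else false))) 8))
step 1: [let@0.0.0] (if ((if true then ((let u = true in 4) < ((\v.7) 4)) else false) || true) then ((\w.w) ((4 + (let p = 8 in 6)) < (if (if false then true else false) then (3 - 8) else (9 * 7)))) else ((\q.(let r = ((\s.(\t.s)) true) in (if true then true else false))) 8))
step 2: [if@0.0] (if (((let u = true in 4) < ((\v.7) 4)) || true) then ((\w.w) ((4 + (let p = 8 in 6)) < (if (if false then true else false) then (3 - 8) else (9 * 7)))) else ((\q.(let r = ((\s.(\t.s)) true) in (if true then true else false))) 8))
step 3: [let@0.0.0] (if ((4 < ((\v.7) 4)) || true) then ((\w.w) ((4 + (let p = 8 in 6)) < (if (if false then true else false) then (3 - 8) else (9 * 7)))) else ((\q.(let r = ((\s.(\t.s)) true) in (if true then true else false))) 8))
step 4: [beta@0.0.1] (if ((4 < 7) || true) then ((\w.w) ((4 + (let p = 8 in 6)) < (if (if false then true else false) then (3 - 8) else (9 * 7)))) else ((\q.(let r = ((\s.(\t.s)) true) in (if true then true else false))) 8))
step 5: [delta@0.0] (if (true || true) then ((\w.w) ((4 + (let p = 8 in 6)) < (if (if false then true else false) then (3 - 8) else (9 * 7)))) else ((\q.(let r = ((\s.(\t.s)) true) in (if true then true else false))) 8))
step 6: [delta@0] (if true then ((\w.w) ((4 + (let p = 8 in 6)) < (if (if false then true else false) then (3 - 8) else (9 * 7)))) else ((\q.(let r = ((\s.(\t.s)) true) in (if true then true else false))) 8))
step 7: [if@root] ((\w.w) ((4 + (let p = 8 in 6)) < (if (if false then true else false) then (3 - 8) else (9 * 7))))
step 8: [beta@root] ((4 + (let p = 8 in 6)) < (if (if false then true else false) then (3 - 8) else (9 * 7)))
step 9: [let@0.1] ((4 + 6) < (if (if false then true else false) then (3 - 8) else (9 * 7)))
step 10: [delta@0] (10 < (if (if false then true else false) then (3 - 8) else (9 * 7)))
step 11: [if@1.0] (10 < (if false then (3 - 8) else (9 * 7)))
step 12: [if@1] (10 < (9 * 7))
step 13: [delta@1] (10 < 63)
step 14: [delta@root] true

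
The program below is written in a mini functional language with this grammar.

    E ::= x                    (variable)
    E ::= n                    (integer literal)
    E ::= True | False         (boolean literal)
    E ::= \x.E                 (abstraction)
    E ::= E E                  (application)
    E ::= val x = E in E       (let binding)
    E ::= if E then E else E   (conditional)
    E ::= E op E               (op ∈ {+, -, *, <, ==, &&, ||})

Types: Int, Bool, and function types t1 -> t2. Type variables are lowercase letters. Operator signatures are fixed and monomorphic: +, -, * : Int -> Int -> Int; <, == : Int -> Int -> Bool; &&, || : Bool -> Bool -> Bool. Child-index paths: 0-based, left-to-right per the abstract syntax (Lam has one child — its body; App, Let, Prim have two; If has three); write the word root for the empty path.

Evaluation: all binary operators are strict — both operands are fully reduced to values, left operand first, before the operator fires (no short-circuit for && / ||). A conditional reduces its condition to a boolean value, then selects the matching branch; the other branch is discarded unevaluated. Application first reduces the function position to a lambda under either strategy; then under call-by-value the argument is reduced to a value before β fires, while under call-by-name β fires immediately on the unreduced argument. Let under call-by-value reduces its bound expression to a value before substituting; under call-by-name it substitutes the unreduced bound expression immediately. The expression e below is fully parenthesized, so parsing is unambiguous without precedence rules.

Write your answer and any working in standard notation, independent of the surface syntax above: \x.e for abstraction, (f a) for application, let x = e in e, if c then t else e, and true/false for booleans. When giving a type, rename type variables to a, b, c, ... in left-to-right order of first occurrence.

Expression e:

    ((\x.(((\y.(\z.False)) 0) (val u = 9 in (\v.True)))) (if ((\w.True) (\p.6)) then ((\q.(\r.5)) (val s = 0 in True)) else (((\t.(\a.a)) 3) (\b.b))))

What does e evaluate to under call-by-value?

Answer: false

Working:
step 0: ((\x.(((\y.(\z.false)) 0) (let u = 9 in (\v.true)))) (if ((\w.true) (\p.6)) then ((\q.(\r.5)) (let s = 0 in true)) else (((\t.(\a.a)) 3) (\b.b))))
step 1: [beta@1.0] ((\x.(((\y.(\z.false)) 0) (let u = 9 in (\v.true)))) (if true then ((\q.(\r.5)) (let s = 0 in true)) else (((\t.(\a.a)) 3) (\b.b))))
step 2: [if@1] ((\x.(((\y.(\z.false)) 0) (let u = 9 in (\v.true)))) ((\q.(\r.5)) (let s = 0 in true)))
step 3: [let@1.1] ((\x.(((\y.(\z.false)) 0) (let u = 9 in (\v.true)))) ((\q.(\r.5)) true))
step 4: [beta@1] ((\x.(((\y.(\z.false)) 0) (let u = 9 in (\v.true)))) (\r.5))
step 5: [beta@root] (((\y.(\z.false)) 0) (let u = 9 in (\v.true)))
step 6: [beta@0] ((\z.false) (let u = 9 in (\v.true)))
step 7: [let@1] ((\z.false) (\v.true))
step 8: [beta@root] false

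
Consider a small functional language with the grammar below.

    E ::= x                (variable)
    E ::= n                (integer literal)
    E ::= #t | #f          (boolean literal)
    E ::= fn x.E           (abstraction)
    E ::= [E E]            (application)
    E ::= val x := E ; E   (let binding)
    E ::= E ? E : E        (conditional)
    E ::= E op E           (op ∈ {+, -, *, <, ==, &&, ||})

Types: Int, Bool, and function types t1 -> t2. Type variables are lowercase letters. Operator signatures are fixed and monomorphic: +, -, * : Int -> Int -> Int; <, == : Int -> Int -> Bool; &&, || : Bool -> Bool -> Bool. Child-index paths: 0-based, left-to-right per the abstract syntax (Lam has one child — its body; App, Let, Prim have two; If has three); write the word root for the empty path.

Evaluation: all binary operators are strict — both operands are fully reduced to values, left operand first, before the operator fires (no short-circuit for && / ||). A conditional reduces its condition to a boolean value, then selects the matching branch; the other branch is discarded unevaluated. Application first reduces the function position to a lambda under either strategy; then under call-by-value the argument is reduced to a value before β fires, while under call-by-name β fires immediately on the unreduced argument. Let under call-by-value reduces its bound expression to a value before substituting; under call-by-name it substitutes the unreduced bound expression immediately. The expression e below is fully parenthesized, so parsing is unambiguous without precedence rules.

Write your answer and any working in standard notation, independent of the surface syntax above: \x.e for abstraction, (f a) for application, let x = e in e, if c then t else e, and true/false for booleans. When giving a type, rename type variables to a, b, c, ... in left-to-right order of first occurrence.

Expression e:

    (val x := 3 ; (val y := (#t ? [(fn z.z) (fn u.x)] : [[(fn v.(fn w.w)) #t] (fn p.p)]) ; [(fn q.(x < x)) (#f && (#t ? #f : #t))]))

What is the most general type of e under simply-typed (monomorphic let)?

Answer: Bool

Trace:
let x : Int
  unify Bool ~ Bool
z : a
\z._ : a -> a
x : Int
\u._ : b -> Int
  unify a -> a ~ (b -> Int) -> c
  unify a ~ b -> Int
  unify b -> Int ~ c
_ _ : b -> Int
w : e
\w._ : e -> e
\v._ : d -> e -> e
  unify d -> e -> e ~ Bool -> f
  unify d ~ Bool
  unify e -> e ~ f
_ _ : e -> e
p : g
\p._ : g -> g
  unify e -> e ~ (g -> g) -> h
  unify e ~ g -> g
  unify g -> g ~ h
_ _ : g -> g
  unify b -> Int ~ g -> g
  unify b ~ g
  unify Int ~ g
let y : Int -> Int
x : Int
  unify Int ~ Int
x : Int
  unify Int ~ Int
\q._ : i -> Bool
  unify Bool ~ Bool
  unify Bool ~ Bool
  unify Bool ~ Bool
  unify Bool ~ Bool
  unify i -> Bool ~ Bool -> j
  unify i ~ Bool
  unify Bool ~ j
_ _ : Bool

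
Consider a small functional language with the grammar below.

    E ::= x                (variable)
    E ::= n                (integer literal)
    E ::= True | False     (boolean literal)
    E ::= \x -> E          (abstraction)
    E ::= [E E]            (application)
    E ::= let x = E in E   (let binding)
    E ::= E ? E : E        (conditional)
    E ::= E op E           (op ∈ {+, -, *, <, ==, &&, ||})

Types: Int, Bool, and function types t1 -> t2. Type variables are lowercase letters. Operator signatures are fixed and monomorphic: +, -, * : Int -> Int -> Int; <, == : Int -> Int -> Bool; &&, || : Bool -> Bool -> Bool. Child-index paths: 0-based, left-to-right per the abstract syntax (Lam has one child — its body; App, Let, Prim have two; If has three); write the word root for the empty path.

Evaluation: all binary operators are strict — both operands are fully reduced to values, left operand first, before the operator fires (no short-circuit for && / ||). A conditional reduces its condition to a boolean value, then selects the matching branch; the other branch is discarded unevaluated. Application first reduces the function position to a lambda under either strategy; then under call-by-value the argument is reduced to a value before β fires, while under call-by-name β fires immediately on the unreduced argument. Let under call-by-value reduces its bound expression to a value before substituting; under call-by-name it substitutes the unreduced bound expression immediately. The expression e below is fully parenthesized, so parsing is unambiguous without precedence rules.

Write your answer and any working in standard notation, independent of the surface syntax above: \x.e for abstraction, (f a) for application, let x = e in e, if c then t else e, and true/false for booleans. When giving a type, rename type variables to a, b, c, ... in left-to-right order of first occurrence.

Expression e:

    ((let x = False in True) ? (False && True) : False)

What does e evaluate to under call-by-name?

Trace:
step 0: (if (let x = false in true) then (false && true) else false)
step 1: [let@0] (if true then (false && true) else false)
step 2: [if@root] (false && true)
step 3: [delta@root] false

Answer: false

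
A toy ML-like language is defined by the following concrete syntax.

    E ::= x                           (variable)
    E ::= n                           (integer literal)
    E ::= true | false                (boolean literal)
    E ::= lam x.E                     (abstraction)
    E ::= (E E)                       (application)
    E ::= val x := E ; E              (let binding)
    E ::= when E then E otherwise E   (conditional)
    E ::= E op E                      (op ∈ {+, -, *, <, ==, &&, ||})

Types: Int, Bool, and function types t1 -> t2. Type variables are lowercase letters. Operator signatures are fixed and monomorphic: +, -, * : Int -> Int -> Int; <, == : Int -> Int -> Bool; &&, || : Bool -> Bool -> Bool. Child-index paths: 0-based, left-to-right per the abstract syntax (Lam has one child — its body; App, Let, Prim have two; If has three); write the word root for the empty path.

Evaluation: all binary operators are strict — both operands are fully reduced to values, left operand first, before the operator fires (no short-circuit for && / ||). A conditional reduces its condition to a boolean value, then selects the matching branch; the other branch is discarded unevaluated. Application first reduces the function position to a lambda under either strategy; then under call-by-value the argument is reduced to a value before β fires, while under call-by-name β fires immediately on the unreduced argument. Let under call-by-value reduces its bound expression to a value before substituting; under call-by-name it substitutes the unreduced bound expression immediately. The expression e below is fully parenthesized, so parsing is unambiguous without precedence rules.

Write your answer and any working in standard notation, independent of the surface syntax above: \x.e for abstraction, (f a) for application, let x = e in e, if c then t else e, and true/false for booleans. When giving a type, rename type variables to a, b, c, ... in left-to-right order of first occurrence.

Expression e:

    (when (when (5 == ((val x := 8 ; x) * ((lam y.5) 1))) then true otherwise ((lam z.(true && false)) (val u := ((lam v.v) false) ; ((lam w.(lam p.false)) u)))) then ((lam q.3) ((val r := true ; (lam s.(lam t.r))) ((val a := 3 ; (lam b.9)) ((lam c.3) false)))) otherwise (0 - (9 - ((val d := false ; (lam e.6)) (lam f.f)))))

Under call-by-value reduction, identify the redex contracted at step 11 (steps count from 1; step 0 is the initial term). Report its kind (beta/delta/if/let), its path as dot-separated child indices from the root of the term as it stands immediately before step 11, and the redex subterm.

Answer: if at root : (if false then ((\q.3) ((let r = true in (\s.(\t.r))) ((let a = 3 in (\b.9)) ((\c.3) false)))) else (0 - (9 - ((let d = false in (\e.6)) (\f.f)))))

Derivation:
step 0: (if (if (5 == ((let x = 8 in x) * ((\y.5) 1))) then true else ((\z.(true && false)) (let u = ((\v.v) false) in ((\w.(\p.false)) u)))) then ((\q.3) ((let r = true in (\s.(\t.r))) ((let a = 3 in (\b.9)) ((\c.3) false)))) else (0 - (9 - ((let d = false in (\e.6)) (\f.f)))))
step 1: [let@0.0.1.0] (if (if (5 == (8 * ((\y.5) 1))) then true else ((\z.(true && false)) (let u = ((\v.v) false) in ((\w.(\p.false)) u)))) then ((\q.3) ((let r = true in (\s.(\t.r))) ((let a = 3 in (\b.9)) ((\c.3) false)))) else (0 - (9 - ((let d = false in (\e.6)) (\f.f)))))
step 2: [beta@0.0.1.1] (if (if (5 == (8 * 5)) then true else ((\z.(true && false)) (let u = ((\v.v) false) in ((\w.(\p.false)) u)))) then ((\q.3) ((let r = true in (\s.(\t.r))) ((let a = 3 in (\b.9)) ((\c.3) false)))) else (0 - (9 - ((let d = false in (\e.6)) (\f.f)))))
step 3: [delta@0.0.1] (if (if (5 == 40) then true else ((\z.(true && false)) (let u = ((\v.v) false) in ((\w.(\p.false)) u)))) then ((\q.3) ((let r = true in (\s.(\t.r))) ((let a = 3 in (\b.9)) ((\c.3) false)))) else (0 - (9 - ((let d = false in (\e.6)) (\f.f)))))
step 4: [delta@0.0] (if (if false then true else ((\z.(true && false)) (let u = ((\v.v) false) in ((\w.(\p.false)) u)))) then ((\q.3) ((let r = true in (\s.(\t.r))) ((let a = 3 in (\b.9)) ((\c.3) false)))) else (0 - (9 - ((let d = false in (\e.6)) (\f.f)))))
step 5: [if@0] (if ((\z.(true && false)) (let u = ((\v.v) false) in ((\w.(\p.false)) u))) then ((\q.3) ((let r = true in (\s.(\t.r))) ((let a = 3 in (\b.9)) ((\c.3) false)))) else (0 - (9 - ((let d = false in (\e.6)) (\f.f)))))
step 6: [beta@0.1.0] (if ((\z.(true && false)) (let u = false in ((\w.(\p.false)) u))) then ((\q.3) ((let r = true in (\s.(\t.r))) ((let a = 3 in (\b.9)) ((\c.3) false)))) else (0 - (9 - ((let d = false in (\e.6)) (\f.f)))))
step 7: [let@0.1] (if ((\z.(true && false)) ((\w.(\p.false)) false)) then ((\q.3) ((let r = true in (\s.(\t.r))) ((let a = 3 in (\b.9)) ((\c.3) false)))) else (0 - (9 - ((let d = false in (\e.6)) (\f.f)))))
step 8: [beta@0.1] (if ((\z.(true && false)) (\p.false)) then ((\q.3) ((let r = true in (\s.(\t.r))) ((let a = 3 in (\b.9)) ((\c.3) false)))) else (0 - (9 - ((let d = false in (\e.6)) (\f.f)))))
step 9: [beta@0] (if (true && false) then ((\q.3) ((let r = true in (\s.(\t.r))) ((let a = 3 in (\b.9)) ((\c.3) false)))) else (0 - (9 - ((let d = false in (\e.6)) (\f.f)))))
step 10: [delta@0] (if false then ((\q.3) ((let r = true in (\s.(\t.r))) ((let a = 3 in (\b.9)) ((\c.3) false)))) else (0 - (9 - ((let d = false in (\e.6)) (\f.f)))))
step 11: [if@root] (0 - (9 - ((let d = false in (\e.6)) (\f.f))))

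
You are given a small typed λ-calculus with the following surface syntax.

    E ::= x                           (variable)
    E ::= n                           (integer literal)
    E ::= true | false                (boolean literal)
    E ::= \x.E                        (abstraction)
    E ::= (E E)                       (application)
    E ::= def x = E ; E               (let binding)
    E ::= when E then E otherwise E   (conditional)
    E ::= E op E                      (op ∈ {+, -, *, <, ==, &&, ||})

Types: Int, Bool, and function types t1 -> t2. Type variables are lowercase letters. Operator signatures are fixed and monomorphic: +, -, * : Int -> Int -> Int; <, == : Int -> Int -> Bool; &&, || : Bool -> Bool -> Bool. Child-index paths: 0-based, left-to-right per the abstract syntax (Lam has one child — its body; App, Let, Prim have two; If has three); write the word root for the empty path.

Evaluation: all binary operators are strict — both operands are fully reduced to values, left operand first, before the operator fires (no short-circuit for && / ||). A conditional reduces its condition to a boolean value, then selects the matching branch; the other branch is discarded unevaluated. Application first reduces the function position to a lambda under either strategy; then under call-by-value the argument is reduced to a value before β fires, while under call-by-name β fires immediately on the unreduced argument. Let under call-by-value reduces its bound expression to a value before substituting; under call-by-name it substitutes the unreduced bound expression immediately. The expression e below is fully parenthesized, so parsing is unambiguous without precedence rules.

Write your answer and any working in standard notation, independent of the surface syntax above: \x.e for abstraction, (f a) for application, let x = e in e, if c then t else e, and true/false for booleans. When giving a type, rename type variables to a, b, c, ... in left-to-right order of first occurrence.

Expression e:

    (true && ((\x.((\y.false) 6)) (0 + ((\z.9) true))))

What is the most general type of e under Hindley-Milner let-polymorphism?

Answer: Bool

Trace:
  unify Bool ~ Bool
\y._ : b -> Bool
  unify b -> Bool ~ Int -> c
  unify b ~ Int
  unify Bool ~ c
_ _ : Bool
\x._ : a -> Bool
  unify Int ~ Int
\z._ : d -> Int
  unify d -> Int ~ Bool -> e
  unify d ~ Bool
  unify Int ~ e
_ _ : Int
  unify Int ~ Int
  unify a -> Bool ~ Int -> f
  unify a ~ Int
  unify Bool ~ f
_ _ : Bool
  unify Bool ~ Bool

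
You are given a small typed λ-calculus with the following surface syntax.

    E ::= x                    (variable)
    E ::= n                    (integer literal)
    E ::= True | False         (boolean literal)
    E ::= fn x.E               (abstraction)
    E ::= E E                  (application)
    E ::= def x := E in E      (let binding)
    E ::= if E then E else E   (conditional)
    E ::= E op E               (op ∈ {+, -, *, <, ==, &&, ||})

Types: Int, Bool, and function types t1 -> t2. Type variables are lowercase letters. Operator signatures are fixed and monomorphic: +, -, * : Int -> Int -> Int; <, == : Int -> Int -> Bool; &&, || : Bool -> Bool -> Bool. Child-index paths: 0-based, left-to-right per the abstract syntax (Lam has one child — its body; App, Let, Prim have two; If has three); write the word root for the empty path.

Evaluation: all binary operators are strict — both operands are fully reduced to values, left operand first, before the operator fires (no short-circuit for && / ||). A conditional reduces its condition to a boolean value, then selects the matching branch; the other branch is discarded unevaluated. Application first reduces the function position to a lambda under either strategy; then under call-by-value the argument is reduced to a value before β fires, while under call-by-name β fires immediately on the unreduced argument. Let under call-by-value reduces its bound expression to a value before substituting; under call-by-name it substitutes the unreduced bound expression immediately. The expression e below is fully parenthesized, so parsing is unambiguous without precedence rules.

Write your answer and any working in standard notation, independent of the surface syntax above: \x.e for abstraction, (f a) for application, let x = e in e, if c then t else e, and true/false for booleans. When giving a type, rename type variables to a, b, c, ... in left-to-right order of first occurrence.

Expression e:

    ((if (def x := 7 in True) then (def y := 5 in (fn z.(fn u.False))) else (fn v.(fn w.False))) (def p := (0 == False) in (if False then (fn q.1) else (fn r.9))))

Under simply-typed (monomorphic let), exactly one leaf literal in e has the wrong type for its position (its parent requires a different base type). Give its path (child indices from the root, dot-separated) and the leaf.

Derivation:
let x : Int
  unify Bool ~ Bool
let y : Int
\u._ : b -> Bool
\z._ : a -> b -> Bool
\w._ : d -> Bool
\v._ : c -> d -> Bool
  unify a -> b -> Bool ~ c -> d -> Bool
  unify a ~ c
  unify b -> Bool ~ d -> Bool
  unify b ~ d
  unify Bool ~ Bool
  unify Int ~ Int
  unify Bool ~ Int
  FAIL: mismatch Bool ~ Int

Answer: 1.0.1 : false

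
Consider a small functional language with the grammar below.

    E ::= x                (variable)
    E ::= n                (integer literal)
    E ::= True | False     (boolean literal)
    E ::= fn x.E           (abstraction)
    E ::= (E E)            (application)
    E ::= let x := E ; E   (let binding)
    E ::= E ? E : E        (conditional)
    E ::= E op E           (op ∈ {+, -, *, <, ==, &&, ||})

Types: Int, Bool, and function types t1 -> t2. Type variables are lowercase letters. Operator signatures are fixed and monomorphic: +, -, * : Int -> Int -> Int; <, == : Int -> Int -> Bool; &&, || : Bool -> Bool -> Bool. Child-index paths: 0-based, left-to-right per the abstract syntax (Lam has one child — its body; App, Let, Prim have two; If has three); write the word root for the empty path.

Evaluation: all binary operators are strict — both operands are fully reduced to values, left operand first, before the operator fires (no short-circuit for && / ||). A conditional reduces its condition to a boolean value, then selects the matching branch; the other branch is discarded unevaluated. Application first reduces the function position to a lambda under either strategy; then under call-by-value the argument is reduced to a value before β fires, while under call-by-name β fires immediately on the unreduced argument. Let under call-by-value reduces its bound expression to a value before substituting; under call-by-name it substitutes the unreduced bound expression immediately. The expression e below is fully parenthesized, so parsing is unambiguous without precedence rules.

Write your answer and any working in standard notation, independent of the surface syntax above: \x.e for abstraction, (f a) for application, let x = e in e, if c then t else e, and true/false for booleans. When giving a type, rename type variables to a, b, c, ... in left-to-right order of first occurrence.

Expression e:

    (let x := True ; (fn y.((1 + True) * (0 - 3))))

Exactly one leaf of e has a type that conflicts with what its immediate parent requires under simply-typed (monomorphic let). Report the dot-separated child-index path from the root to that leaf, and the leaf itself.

Answer: 1.0.0.1 : true

Trace:
let x : Bool
  unify Int ~ Int
  unify Bool ~ Int
  FAIL: mismatch Bool ~ Int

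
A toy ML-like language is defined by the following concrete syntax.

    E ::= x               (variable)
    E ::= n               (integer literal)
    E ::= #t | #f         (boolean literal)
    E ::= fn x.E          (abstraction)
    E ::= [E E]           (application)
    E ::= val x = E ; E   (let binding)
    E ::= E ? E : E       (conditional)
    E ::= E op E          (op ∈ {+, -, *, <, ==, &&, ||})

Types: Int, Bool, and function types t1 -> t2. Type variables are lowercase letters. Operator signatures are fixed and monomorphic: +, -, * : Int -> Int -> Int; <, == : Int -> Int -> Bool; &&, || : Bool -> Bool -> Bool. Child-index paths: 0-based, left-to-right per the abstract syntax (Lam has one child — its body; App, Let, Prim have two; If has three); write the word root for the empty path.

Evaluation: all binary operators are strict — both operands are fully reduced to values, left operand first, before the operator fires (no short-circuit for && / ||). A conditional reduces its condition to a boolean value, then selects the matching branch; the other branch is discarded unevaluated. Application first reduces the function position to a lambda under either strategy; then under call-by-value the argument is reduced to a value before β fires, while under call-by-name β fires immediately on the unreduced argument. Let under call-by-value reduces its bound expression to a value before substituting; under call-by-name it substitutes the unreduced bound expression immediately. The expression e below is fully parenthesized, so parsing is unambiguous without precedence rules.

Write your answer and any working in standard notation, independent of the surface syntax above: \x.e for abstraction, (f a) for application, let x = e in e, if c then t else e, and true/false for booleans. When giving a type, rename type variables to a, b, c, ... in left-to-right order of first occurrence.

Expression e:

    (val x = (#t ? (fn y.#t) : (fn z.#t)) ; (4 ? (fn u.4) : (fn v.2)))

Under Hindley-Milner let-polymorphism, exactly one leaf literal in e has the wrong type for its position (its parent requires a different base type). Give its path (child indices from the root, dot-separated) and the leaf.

Trace:
  unify Bool ~ Bool
\y._ : a -> Bool
\z._ : b -> Bool
  unify a -> Bool ~ b -> Bool
  unify a ~ b
  unify Bool ~ Bool
let x : forall. b -> Bool
  unify Int ~ Bool
  FAIL: mismatch Int ~ Bool

Answer: 1.0 : 4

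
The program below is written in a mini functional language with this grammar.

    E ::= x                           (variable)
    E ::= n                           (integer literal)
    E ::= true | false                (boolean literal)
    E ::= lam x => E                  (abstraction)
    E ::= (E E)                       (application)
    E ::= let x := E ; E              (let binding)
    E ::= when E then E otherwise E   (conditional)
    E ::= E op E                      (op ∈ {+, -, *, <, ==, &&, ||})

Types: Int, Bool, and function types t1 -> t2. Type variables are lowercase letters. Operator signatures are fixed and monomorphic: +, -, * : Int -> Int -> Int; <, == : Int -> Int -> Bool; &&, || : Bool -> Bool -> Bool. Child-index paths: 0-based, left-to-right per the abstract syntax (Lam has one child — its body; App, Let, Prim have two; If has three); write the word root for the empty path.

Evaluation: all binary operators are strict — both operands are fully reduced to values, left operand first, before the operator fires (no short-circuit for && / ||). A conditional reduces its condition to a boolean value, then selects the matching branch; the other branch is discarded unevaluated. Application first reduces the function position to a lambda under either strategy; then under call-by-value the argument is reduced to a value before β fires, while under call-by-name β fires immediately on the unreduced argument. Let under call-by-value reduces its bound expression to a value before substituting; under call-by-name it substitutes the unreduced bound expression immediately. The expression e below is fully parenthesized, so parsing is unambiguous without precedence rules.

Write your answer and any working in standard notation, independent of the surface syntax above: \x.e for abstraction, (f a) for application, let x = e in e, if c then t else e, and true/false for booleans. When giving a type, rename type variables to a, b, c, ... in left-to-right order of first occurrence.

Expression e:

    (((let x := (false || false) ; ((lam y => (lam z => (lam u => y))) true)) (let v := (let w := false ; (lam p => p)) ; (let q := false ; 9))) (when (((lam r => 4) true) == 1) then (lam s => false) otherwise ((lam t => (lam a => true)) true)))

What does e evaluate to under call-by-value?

Answer: true

Working:
step 0: (((let x = (false || false) in ((\y.(\z.(\u.y))) true)) (let v = (let w = false in (\p.p)) in (let q = false in 9))) (if (((\r.4) true) == 1) then (\s.false) else ((\t.(\a.true)) true)))
step 1: [delta@0.0.0] (((let x = false in ((\y.(\z.(\u.y))) true)) (let v = (let w = false in (\p.p)) in (let q = false in 9))) (if (((\r.4) true) == 1) then (\s.false) else ((\t.(\a.true)) true)))
step 2: [let@0.0] ((((\y.(\z.(\u.y))) true) (let v = (let w = false in (\p.p)) in (let q = false in 9))) (if (((\r.4) true) == 1) then (\s.false) else ((\t.(\a.true)) true)))
step 3: [beta@0.0] (((\z.(\u.true)) (let v = (let w = false in (\p.p)) in (let q = false in 9))) (if (((\r.4) true) == 1) then (\s.false) else ((\t.(\a.true)) true)))
step 4: [let@0.1.0] (((\z.(\u.true)) (let v = (\p.p) in (let q = false in 9))) (if (((\r.4) true) == 1) then (\s.false) else ((\t.(\a.true)) true)))
step 5: [let@0.1] (((\z.(\u.true)) (let q = false in 9)) (if (((\r.4) true) == 1) then (\s.false) else ((\t.(\a.true)) true)))
step 6: [let@0.1] (((\z.(\u.true)) 9) (if (((\r.4) true) == 1) then (\s.false) else ((\t.(\a.true)) true)))
step 7: [beta@0] ((\u.true) (if (((\r.4) true) == 1) then (\s.false) else ((\t.(\a.true)) true)))
step 8: [beta@1.0.0] ((\u.true) (if (4 == 1) then (\s.false) else ((\t.(\a.true)) true)))
step 9: [delta@1.0] ((\u.true) (if false then (\s.false) else ((\t.(\a.true)) true)))
step 10: [if@1] ((\u.true) ((\t.(\a.true)) true))
step 11: [beta@1] ((\u.true) (\a.true))
step 12: [beta@root] true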